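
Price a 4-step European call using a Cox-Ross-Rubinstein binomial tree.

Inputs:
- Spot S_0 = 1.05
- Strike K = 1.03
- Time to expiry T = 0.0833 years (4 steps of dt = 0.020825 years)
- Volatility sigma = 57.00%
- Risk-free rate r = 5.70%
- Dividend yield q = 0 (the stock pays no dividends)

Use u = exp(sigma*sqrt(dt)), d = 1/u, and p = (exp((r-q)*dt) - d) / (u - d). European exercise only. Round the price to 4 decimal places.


dt = T/N = 0.020825
u = exp(sigma*sqrt(dt)) = 1.085734; d = 1/u = 0.921036
p = (exp((r-q)*dt) - d) / (u - d) = 0.486659
Discount per step: exp(-r*dt) = 0.998814
Stock lattice S(k, i) with i counting down-moves:
  k=0: S(0,0) = 1.0500
  k=1: S(1,0) = 1.1400; S(1,1) = 0.9671
  k=2: S(2,0) = 1.2378; S(2,1) = 1.0500; S(2,2) = 0.8907
  k=3: S(3,0) = 1.3439; S(3,1) = 1.1400; S(3,2) = 0.9671; S(3,3) = 0.8204
  k=4: S(4,0) = 1.4591; S(4,1) = 1.2378; S(4,2) = 1.0500; S(4,3) = 0.8907; S(4,4) = 0.7556
Terminal payoffs V(N, i) = max(S_T - K, 0):
  V(4,0) = 0.429092; V(4,1) = 0.207758; V(4,2) = 0.020000; V(4,3) = 0.000000; V(4,4) = 0.000000
Backward induction: V(k, i) = exp(-r*dt) * [p * V(k+1, i) + (1-p) * V(k+1, i+1)].
  V(3,0) = exp(-r*dt) * [p*0.429092 + (1-p)*0.207758] = 0.315098
  V(3,1) = exp(-r*dt) * [p*0.207758 + (1-p)*0.020000] = 0.111242
  V(3,2) = exp(-r*dt) * [p*0.020000 + (1-p)*0.000000] = 0.009722
  V(3,3) = exp(-r*dt) * [p*0.000000 + (1-p)*0.000000] = 0.000000
  V(2,0) = exp(-r*dt) * [p*0.315098 + (1-p)*0.111242] = 0.210201
  V(2,1) = exp(-r*dt) * [p*0.111242 + (1-p)*0.009722] = 0.059057
  V(2,2) = exp(-r*dt) * [p*0.009722 + (1-p)*0.000000] = 0.004726
  V(1,0) = exp(-r*dt) * [p*0.210201 + (1-p)*0.059057] = 0.132455
  V(1,1) = exp(-r*dt) * [p*0.059057 + (1-p)*0.004726] = 0.031130
  V(0,0) = exp(-r*dt) * [p*0.132455 + (1-p)*0.031130] = 0.080345

Answer: Price = V(0,0) = 0.0803


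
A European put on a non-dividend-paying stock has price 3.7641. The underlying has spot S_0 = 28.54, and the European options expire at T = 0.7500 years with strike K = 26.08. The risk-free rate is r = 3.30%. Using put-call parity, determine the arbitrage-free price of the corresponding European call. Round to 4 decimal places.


Answer: Call price = 6.8617

Derivation:
Put-call parity: C - P = S_0 * exp(-qT) - K * exp(-rT).
S_0 * exp(-qT) = 28.5400 * 1.00000000 = 28.54000000
K * exp(-rT) = 26.0800 * 0.97555377 = 25.44244232
C = P + S*exp(-qT) - K*exp(-rT)
C = 3.7641 + 28.54000000 - 25.44244232 = 6.8617


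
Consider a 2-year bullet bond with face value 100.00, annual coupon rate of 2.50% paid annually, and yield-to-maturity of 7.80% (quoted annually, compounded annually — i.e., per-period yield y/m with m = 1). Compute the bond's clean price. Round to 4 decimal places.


Coupon per period c = face * coupon_rate / m = 2.500000
Periods per year m = 1; per-period yield y/m = 0.078000
Number of cashflows N = 2
Cashflows (t years, CF_t, discount factor 1/(1+y/m)^(m*t), PV):
  t = 1.0000: CF_t = 2.500000, DF = 0.927644, PV = 2.319109
  t = 2.0000: CF_t = 102.500000, DF = 0.860523, PV = 88.203607
Price P = sum_t PV_t = 90.522716

Answer: Price = 90.5227


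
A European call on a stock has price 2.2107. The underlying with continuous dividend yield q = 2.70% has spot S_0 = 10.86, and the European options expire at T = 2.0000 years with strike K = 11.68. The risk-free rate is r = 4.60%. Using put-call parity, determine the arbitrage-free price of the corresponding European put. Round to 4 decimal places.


Put-call parity: C - P = S_0 * exp(-qT) - K * exp(-rT).
S_0 * exp(-qT) = 10.8600 * 0.94743211 = 10.28911268
K * exp(-rT) = 11.6800 * 0.91210515 = 10.65338815
P = C - S*exp(-qT) + K*exp(-rT)
P = 2.2107 - 10.28911268 + 10.65338815 = 2.5750

Answer: Put price = 2.5750


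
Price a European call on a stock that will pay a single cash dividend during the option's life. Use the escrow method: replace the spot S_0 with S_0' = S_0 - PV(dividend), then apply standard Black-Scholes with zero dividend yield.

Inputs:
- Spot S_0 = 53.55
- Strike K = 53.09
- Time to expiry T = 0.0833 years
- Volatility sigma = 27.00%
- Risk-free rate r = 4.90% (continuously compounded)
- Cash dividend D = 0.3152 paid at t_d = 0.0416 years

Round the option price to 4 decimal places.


PV(D) = D * exp(-r * t_d) = 0.3152 * 0.99796368 = 0.31455815
S_0' = S_0 - PV(D) = 53.5500 - 0.31455815 = 53.23544185
d1 = (ln(S_0'/K) + (r + sigma^2/2)*T) / (sigma*sqrt(T)) = 0.12644926
d2 = d1 - sigma*sqrt(T) = 0.04852256
exp(-rT) = 0.99592662
N(d1) = 0.55031184; N(d2) = 0.51935011
C = S_0' * N(d1) - K * exp(-rT) * N(d2) = 53.23544185 * 0.55031184 - 53.0900 * 0.99592662 * 0.51935011 = 1.8361

Answer: Price = 1.8361


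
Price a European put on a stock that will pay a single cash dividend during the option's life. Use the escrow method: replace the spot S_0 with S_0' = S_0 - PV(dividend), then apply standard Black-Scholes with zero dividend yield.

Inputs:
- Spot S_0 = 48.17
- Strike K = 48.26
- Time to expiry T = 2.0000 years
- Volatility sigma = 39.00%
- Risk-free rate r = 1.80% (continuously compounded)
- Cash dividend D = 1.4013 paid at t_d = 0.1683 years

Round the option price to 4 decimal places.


Answer: Price = 10.0295

Derivation:
PV(D) = D * exp(-r * t_d) = 1.4013 * 0.99697518 = 1.39706133
S_0' = S_0 - PV(D) = 48.1700 - 1.39706133 = 46.77293867
d1 = (ln(S_0'/K) + (r + sigma^2/2)*T) / (sigma*sqrt(T)) = 0.28429635
d2 = d1 - sigma*sqrt(T) = -0.26724694
exp(-rT) = 0.96464029
N(-d1) = 0.38809164; N(-d2) = 0.60536048
P = K * exp(-rT) * N(-d2) - S_0' * N(-d1) = 48.2600 * 0.96464029 * 0.60536048 - 46.77293867 * 0.38809164 = 10.0295


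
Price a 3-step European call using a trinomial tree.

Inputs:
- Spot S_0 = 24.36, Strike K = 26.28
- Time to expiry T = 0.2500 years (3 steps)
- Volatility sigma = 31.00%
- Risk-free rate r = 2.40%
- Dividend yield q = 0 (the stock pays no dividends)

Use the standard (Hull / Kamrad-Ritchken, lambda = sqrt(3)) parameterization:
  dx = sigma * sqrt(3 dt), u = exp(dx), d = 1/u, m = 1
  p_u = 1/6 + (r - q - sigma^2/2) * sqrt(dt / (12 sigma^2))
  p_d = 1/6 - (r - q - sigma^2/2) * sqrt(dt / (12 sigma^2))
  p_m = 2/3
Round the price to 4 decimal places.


dt = T/N = 0.083333; dx = sigma*sqrt(3*dt) = 0.155000
u = exp(dx) = 1.167658; d = 1/u = 0.856415
p_u = 0.160202, p_m = 0.666667, p_d = 0.173132
Discount per step: exp(-r*dt) = 0.998002
Stock lattice S(k, j) with j the centered position index:
  k=0: S(0,+0) = 24.3600
  k=1: S(1,-1) = 20.8623; S(1,+0) = 24.3600; S(1,+1) = 28.4441
  k=2: S(2,-2) = 17.8668; S(2,-1) = 20.8623; S(2,+0) = 24.3600; S(2,+1) = 28.4441; S(2,+2) = 33.2130
  k=3: S(3,-3) = 15.3014; S(3,-2) = 17.8668; S(3,-1) = 20.8623; S(3,+0) = 24.3600; S(3,+1) = 28.4441; S(3,+2) = 33.2130; S(3,+3) = 38.7815
Terminal payoffs V(N, j) = max(S_T - K, 0):
  V(3,-3) = 0.000000; V(3,-2) = 0.000000; V(3,-1) = 0.000000; V(3,+0) = 0.000000; V(3,+1) = 2.164148; V(3,+2) = 6.933036; V(3,+3) = 12.501466
Backward induction: V(k, j) = exp(-r*dt) * [p_u * V(k+1, j+1) + p_m * V(k+1, j) + p_d * V(k+1, j-1)]
  V(2,-2) = exp(-r*dt) * [p_u*0.000000 + p_m*0.000000 + p_d*0.000000] = 0.000000
  V(2,-1) = exp(-r*dt) * [p_u*0.000000 + p_m*0.000000 + p_d*0.000000] = 0.000000
  V(2,+0) = exp(-r*dt) * [p_u*2.164148 + p_m*0.000000 + p_d*0.000000] = 0.346007
  V(2,+1) = exp(-r*dt) * [p_u*6.933036 + p_m*2.164148 + p_d*0.000000] = 2.548347
  V(2,+2) = exp(-r*dt) * [p_u*12.501466 + p_m*6.933036 + p_d*2.164148] = 6.985477
  V(1,-1) = exp(-r*dt) * [p_u*0.346007 + p_m*0.000000 + p_d*0.000000] = 0.055320
  V(1,+0) = exp(-r*dt) * [p_u*2.548347 + p_m*0.346007 + p_d*0.000000] = 0.637644
  V(1,+1) = exp(-r*dt) * [p_u*6.985477 + p_m*2.548347 + p_d*0.346007] = 2.872137
  V(0,+0) = exp(-r*dt) * [p_u*2.872137 + p_m*0.637644 + p_d*0.055320] = 0.893007

Answer: Price = V(0,0) = 0.8930


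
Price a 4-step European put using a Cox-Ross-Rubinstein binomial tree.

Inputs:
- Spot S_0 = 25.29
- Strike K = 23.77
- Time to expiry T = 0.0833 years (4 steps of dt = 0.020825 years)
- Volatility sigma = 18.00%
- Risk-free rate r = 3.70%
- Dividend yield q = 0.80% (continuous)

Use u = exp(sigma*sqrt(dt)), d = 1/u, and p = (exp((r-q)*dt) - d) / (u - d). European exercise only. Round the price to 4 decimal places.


dt = T/N = 0.020825
u = exp(sigma*sqrt(dt)) = 1.026316; d = 1/u = 0.974359
p = (exp((r-q)*dt) - d) / (u - d) = 0.505134
Discount per step: exp(-r*dt) = 0.999230
Stock lattice S(k, i) with i counting down-moves:
  k=0: S(0,0) = 25.2900
  k=1: S(1,0) = 25.9555; S(1,1) = 24.6415
  k=2: S(2,0) = 26.6386; S(2,1) = 25.2900; S(2,2) = 24.0097
  k=3: S(3,0) = 27.3396; S(3,1) = 25.9555; S(3,2) = 24.6415; S(3,3) = 23.3941
  k=4: S(4,0) = 28.0591; S(4,1) = 26.6386; S(4,2) = 25.2900; S(4,3) = 24.0097; S(4,4) = 22.7942
Terminal payoffs V(N, i) = max(K - S_T, 0):
  V(4,0) = 0.000000; V(4,1) = 0.000000; V(4,2) = 0.000000; V(4,3) = 0.000000; V(4,4) = 0.975784
Backward induction: V(k, i) = exp(-r*dt) * [p * V(k+1, i) + (1-p) * V(k+1, i+1)].
  V(3,0) = exp(-r*dt) * [p*0.000000 + (1-p)*0.000000] = 0.000000
  V(3,1) = exp(-r*dt) * [p*0.000000 + (1-p)*0.000000] = 0.000000
  V(3,2) = exp(-r*dt) * [p*0.000000 + (1-p)*0.000000] = 0.000000
  V(3,3) = exp(-r*dt) * [p*0.000000 + (1-p)*0.975784] = 0.482511
  V(2,0) = exp(-r*dt) * [p*0.000000 + (1-p)*0.000000] = 0.000000
  V(2,1) = exp(-r*dt) * [p*0.000000 + (1-p)*0.000000] = 0.000000
  V(2,2) = exp(-r*dt) * [p*0.000000 + (1-p)*0.482511] = 0.238595
  V(1,0) = exp(-r*dt) * [p*0.000000 + (1-p)*0.000000] = 0.000000
  V(1,1) = exp(-r*dt) * [p*0.000000 + (1-p)*0.238595] = 0.117982
  V(0,0) = exp(-r*dt) * [p*0.000000 + (1-p)*0.117982] = 0.058340

Answer: Price = V(0,0) = 0.0583


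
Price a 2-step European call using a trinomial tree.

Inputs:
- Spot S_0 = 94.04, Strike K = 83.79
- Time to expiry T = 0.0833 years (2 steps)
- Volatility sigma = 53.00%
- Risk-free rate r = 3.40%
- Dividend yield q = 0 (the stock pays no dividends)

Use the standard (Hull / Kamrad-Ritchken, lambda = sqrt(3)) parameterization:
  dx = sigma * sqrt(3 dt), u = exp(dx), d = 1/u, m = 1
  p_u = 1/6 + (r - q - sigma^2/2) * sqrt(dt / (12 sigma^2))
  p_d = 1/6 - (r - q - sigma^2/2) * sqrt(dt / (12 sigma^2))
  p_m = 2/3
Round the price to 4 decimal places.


Answer: Price = V(0,0) = 12.4735

Derivation:
dt = T/N = 0.041650; dx = sigma*sqrt(3*dt) = 0.187346
u = exp(dx) = 1.206044; d = 1/u = 0.829157
p_u = 0.154834, p_m = 0.666667, p_d = 0.178499
Discount per step: exp(-r*dt) = 0.998585
Stock lattice S(k, j) with j the centered position index:
  k=0: S(0,+0) = 94.0400
  k=1: S(1,-1) = 77.9739; S(1,+0) = 94.0400; S(1,+1) = 113.4164
  k=2: S(2,-2) = 64.6526; S(2,-1) = 77.9739; S(2,+0) = 94.0400; S(2,+1) = 113.4164; S(2,+2) = 136.7852
Terminal payoffs V(N, j) = max(S_T - K, 0):
  V(2,-2) = 0.000000; V(2,-1) = 0.000000; V(2,+0) = 10.250000; V(2,+1) = 29.626404; V(2,+2) = 52.995206
Backward induction: V(k, j) = exp(-r*dt) * [p_u * V(k+1, j+1) + p_m * V(k+1, j) + p_d * V(k+1, j-1)]
  V(1,-1) = exp(-r*dt) * [p_u*10.250000 + p_m*0.000000 + p_d*0.000000] = 1.584802
  V(1,+0) = exp(-r*dt) * [p_u*29.626404 + p_m*10.250000 + p_d*0.000000] = 11.404344
  V(1,+1) = exp(-r*dt) * [p_u*52.995206 + p_m*29.626404 + p_d*10.250000] = 29.743859
  V(0,+0) = exp(-r*dt) * [p_u*29.743859 + p_m*11.404344 + p_d*1.584802] = 12.473463


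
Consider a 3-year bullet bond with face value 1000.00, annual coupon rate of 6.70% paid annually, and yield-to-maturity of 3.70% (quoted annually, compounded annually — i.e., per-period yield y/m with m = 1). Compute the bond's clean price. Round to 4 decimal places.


Coupon per period c = face * coupon_rate / m = 67.000000
Periods per year m = 1; per-period yield y/m = 0.037000
Number of cashflows N = 3
Cashflows (t years, CF_t, discount factor 1/(1+y/m)^(m*t), PV):
  t = 1.0000: CF_t = 67.000000, DF = 0.964320, PV = 64.609450
  t = 2.0000: CF_t = 67.000000, DF = 0.929913, PV = 62.304195
  t = 3.0000: CF_t = 1067.000000, DF = 0.896734, PV = 956.815386
Price P = sum_t PV_t = 1083.729031

Answer: Price = 1083.7290


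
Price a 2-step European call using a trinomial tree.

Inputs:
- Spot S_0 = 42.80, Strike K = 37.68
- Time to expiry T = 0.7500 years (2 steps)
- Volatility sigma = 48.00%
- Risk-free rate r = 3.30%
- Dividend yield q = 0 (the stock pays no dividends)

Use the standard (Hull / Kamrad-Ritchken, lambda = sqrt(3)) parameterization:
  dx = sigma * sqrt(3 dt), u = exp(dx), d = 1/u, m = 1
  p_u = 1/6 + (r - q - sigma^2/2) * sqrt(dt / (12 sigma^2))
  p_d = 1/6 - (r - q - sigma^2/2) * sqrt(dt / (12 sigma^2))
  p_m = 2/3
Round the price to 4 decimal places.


Answer: Price = V(0,0) = 9.9036

Derivation:
dt = T/N = 0.375000; dx = sigma*sqrt(3*dt) = 0.509117
u = exp(dx) = 1.663821; d = 1/u = 0.601026
p_u = 0.136394, p_m = 0.666667, p_d = 0.196940
Discount per step: exp(-r*dt) = 0.987701
Stock lattice S(k, j) with j the centered position index:
  k=0: S(0,+0) = 42.8000
  k=1: S(1,-1) = 25.7239; S(1,+0) = 42.8000; S(1,+1) = 71.2115
  k=2: S(2,-2) = 15.4607; S(2,-1) = 25.7239; S(2,+0) = 42.8000; S(2,+1) = 71.2115; S(2,+2) = 118.4833
Terminal payoffs V(N, j) = max(S_T - K, 0):
  V(2,-2) = 0.000000; V(2,-1) = 0.000000; V(2,+0) = 5.120000; V(2,+1) = 33.531547; V(2,+2) = 80.803282
Backward induction: V(k, j) = exp(-r*dt) * [p_u * V(k+1, j+1) + p_m * V(k+1, j) + p_d * V(k+1, j-1)]
  V(1,-1) = exp(-r*dt) * [p_u*5.120000 + p_m*0.000000 + p_d*0.000000] = 0.689747
  V(1,+0) = exp(-r*dt) * [p_u*33.531547 + p_m*5.120000 + p_d*0.000000] = 7.888596
  V(1,+1) = exp(-r*dt) * [p_u*80.803282 + p_m*33.531547 + p_d*5.120000] = 33.960874
  V(0,+0) = exp(-r*dt) * [p_u*33.960874 + p_m*7.888596 + p_d*0.689747] = 9.903631


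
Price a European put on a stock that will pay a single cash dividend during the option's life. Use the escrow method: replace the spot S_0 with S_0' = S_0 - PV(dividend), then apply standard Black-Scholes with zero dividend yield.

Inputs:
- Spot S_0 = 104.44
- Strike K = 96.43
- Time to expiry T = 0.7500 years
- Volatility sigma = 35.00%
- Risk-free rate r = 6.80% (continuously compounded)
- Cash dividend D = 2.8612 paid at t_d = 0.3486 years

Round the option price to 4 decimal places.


Answer: Price = 7.3048

Derivation:
PV(D) = D * exp(-r * t_d) = 2.8612 * 0.97657395 = 2.79417339
S_0' = S_0 - PV(D) = 104.4400 - 2.79417339 = 101.64582661
d1 = (ln(S_0'/K) + (r + sigma^2/2)*T) / (sigma*sqrt(T)) = 0.49360026
d2 = d1 - sigma*sqrt(T) = 0.19049136
exp(-rT) = 0.95027867
N(-d1) = 0.31079426; N(-d2) = 0.42446205
P = K * exp(-rT) * N(-d2) - S_0' * N(-d1) = 96.4300 * 0.95027867 * 0.42446205 - 101.64582661 * 0.31079426 = 7.3048


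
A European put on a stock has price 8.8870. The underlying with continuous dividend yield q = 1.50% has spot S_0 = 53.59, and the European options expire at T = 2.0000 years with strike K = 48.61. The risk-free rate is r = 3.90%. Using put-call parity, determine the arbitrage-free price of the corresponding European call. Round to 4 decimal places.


Answer: Call price = 15.9307

Derivation:
Put-call parity: C - P = S_0 * exp(-qT) - K * exp(-rT).
S_0 * exp(-qT) = 53.5900 * 0.97044553 = 52.00617614
K * exp(-rT) = 48.6100 * 0.92496443 = 44.96252077
C = P + S*exp(-qT) - K*exp(-rT)
C = 8.8870 + 52.00617614 - 44.96252077 = 15.9307


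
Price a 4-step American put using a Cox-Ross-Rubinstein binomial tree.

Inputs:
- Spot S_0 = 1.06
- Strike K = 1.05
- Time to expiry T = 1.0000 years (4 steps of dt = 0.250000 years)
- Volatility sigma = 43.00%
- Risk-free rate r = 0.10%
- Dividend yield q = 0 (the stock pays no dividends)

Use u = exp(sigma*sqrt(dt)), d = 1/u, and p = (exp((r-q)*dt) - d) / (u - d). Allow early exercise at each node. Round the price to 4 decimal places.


Answer: Price = V(0,0) = 0.1651

Derivation:
dt = T/N = 0.250000
u = exp(sigma*sqrt(dt)) = 1.239862; d = 1/u = 0.806541
p = (exp((r-q)*dt) - d) / (u - d) = 0.447033
Discount per step: exp(-r*dt) = 0.999750
Stock lattice S(k, i) with i counting down-moves:
  k=0: S(0,0) = 1.0600
  k=1: S(1,0) = 1.3143; S(1,1) = 0.8549
  k=2: S(2,0) = 1.6295; S(2,1) = 1.0600; S(2,2) = 0.6895
  k=3: S(3,0) = 2.0203; S(3,1) = 1.3143; S(3,2) = 0.8549; S(3,3) = 0.5561
  k=4: S(4,0) = 2.5050; S(4,1) = 1.6295; S(4,2) = 1.0600; S(4,3) = 0.6895; S(4,4) = 0.4486
Terminal payoffs V(N, i) = max(K - S_T, 0):
  V(4,0) = 0.000000; V(4,1) = 0.000000; V(4,2) = 0.000000; V(4,3) = 0.360460; V(4,4) = 0.601448
Backward induction: V(k, i) = exp(-r*dt) * [p * V(k+1, i) + (1-p) * V(k+1, i+1)]; then take max(V_cont, immediate exercise) for American.
  V(3,0) = exp(-r*dt) * [p*0.000000 + (1-p)*0.000000] = 0.000000; exercise = 0.000000; V(3,0) = max -> 0.000000
  V(3,1) = exp(-r*dt) * [p*0.000000 + (1-p)*0.000000] = 0.000000; exercise = 0.000000; V(3,1) = max -> 0.000000
  V(3,2) = exp(-r*dt) * [p*0.000000 + (1-p)*0.360460] = 0.199273; exercise = 0.195066; V(3,2) = max -> 0.199273
  V(3,3) = exp(-r*dt) * [p*0.360460 + (1-p)*0.601448] = 0.493595; exercise = 0.493858; V(3,3) = max -> 0.493858
  V(2,0) = exp(-r*dt) * [p*0.000000 + (1-p)*0.000000] = 0.000000; exercise = 0.000000; V(2,0) = max -> 0.000000
  V(2,1) = exp(-r*dt) * [p*0.000000 + (1-p)*0.199273] = 0.110164; exercise = 0.000000; V(2,1) = max -> 0.110164
  V(2,2) = exp(-r*dt) * [p*0.199273 + (1-p)*0.493858] = 0.362078; exercise = 0.360460; V(2,2) = max -> 0.362078
  V(1,0) = exp(-r*dt) * [p*0.000000 + (1-p)*0.110164] = 0.060902; exercise = 0.000000; V(1,0) = max -> 0.060902
  V(1,1) = exp(-r*dt) * [p*0.110164 + (1-p)*0.362078] = 0.249402; exercise = 0.195066; V(1,1) = max -> 0.249402
  V(0,0) = exp(-r*dt) * [p*0.060902 + (1-p)*0.249402] = 0.165095; exercise = 0.000000; V(0,0) = max -> 0.165095


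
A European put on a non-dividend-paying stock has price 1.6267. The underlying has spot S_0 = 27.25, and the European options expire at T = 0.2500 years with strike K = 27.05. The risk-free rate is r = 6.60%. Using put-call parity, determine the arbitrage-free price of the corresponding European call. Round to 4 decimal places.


Answer: Call price = 2.2694

Derivation:
Put-call parity: C - P = S_0 * exp(-qT) - K * exp(-rT).
S_0 * exp(-qT) = 27.2500 * 1.00000000 = 27.25000000
K * exp(-rT) = 27.0500 * 0.98363538 = 26.60733701
C = P + S*exp(-qT) - K*exp(-rT)
C = 1.6267 + 27.25000000 - 26.60733701 = 2.2694


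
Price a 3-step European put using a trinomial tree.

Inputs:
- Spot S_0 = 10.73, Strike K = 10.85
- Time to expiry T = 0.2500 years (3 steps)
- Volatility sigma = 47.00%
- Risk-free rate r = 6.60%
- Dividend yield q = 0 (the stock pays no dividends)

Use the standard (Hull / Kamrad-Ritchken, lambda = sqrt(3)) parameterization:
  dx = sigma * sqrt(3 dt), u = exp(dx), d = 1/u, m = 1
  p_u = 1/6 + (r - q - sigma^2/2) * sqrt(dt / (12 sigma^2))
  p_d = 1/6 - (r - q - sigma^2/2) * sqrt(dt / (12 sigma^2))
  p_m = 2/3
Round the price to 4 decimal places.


dt = T/N = 0.083333; dx = sigma*sqrt(3*dt) = 0.235000
u = exp(dx) = 1.264909; d = 1/u = 0.790571
p_u = 0.158785, p_m = 0.666667, p_d = 0.174548
Discount per step: exp(-r*dt) = 0.994515
Stock lattice S(k, j) with j the centered position index:
  k=0: S(0,+0) = 10.7300
  k=1: S(1,-1) = 8.4828; S(1,+0) = 10.7300; S(1,+1) = 13.5725
  k=2: S(2,-2) = 6.7063; S(2,-1) = 8.4828; S(2,+0) = 10.7300; S(2,+1) = 13.5725; S(2,+2) = 17.1679
  k=3: S(3,-3) = 5.3018; S(3,-2) = 6.7063; S(3,-1) = 8.4828; S(3,+0) = 10.7300; S(3,+1) = 13.5725; S(3,+2) = 17.1679; S(3,+3) = 21.7159
Terminal payoffs V(N, j) = max(K - S_T, 0):
  V(3,-3) = 5.548215; V(3,-2) = 4.143726; V(3,-1) = 2.367175; V(3,+0) = 0.120000; V(3,+1) = 0.000000; V(3,+2) = 0.000000; V(3,+3) = 0.000000
Backward induction: V(k, j) = exp(-r*dt) * [p_u * V(k+1, j+1) + p_m * V(k+1, j) + p_d * V(k+1, j-1)]
  V(2,-2) = exp(-r*dt) * [p_u*2.367175 + p_m*4.143726 + p_d*5.548215] = 4.084261
  V(2,-1) = exp(-r*dt) * [p_u*0.120000 + p_m*2.367175 + p_d*4.143726] = 2.307722
  V(2,+0) = exp(-r*dt) * [p_u*0.000000 + p_m*0.120000 + p_d*2.367175] = 0.490480
  V(2,+1) = exp(-r*dt) * [p_u*0.000000 + p_m*0.000000 + p_d*0.120000] = 0.020831
  V(2,+2) = exp(-r*dt) * [p_u*0.000000 + p_m*0.000000 + p_d*0.000000] = 0.000000
  V(1,-1) = exp(-r*dt) * [p_u*0.490480 + p_m*2.307722 + p_d*4.084261] = 2.316486
  V(1,+0) = exp(-r*dt) * [p_u*0.020831 + p_m*0.490480 + p_d*2.307722] = 0.729081
  V(1,+1) = exp(-r*dt) * [p_u*0.000000 + p_m*0.020831 + p_d*0.490480] = 0.098954
  V(0,+0) = exp(-r*dt) * [p_u*0.098954 + p_m*0.729081 + p_d*2.316486] = 0.901134

Answer: Price = V(0,0) = 0.9011


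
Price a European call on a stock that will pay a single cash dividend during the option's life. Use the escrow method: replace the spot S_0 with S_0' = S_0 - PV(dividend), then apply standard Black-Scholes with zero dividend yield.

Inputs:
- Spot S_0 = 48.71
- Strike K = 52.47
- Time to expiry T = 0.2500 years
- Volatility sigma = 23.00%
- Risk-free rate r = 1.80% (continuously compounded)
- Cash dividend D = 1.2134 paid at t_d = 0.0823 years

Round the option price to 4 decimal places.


PV(D) = D * exp(-r * t_d) = 1.2134 * 0.99851970 = 1.21160380
S_0' = S_0 - PV(D) = 48.7100 - 1.21160380 = 47.49839620
d1 = (ln(S_0'/K) + (r + sigma^2/2)*T) / (sigma*sqrt(T)) = -0.76898375
d2 = d1 - sigma*sqrt(T) = -0.88398375
exp(-rT) = 0.99551011
N(d1) = 0.22095148; N(d2) = 0.18835249
C = S_0' * N(d1) - K * exp(-rT) * N(d2) = 47.49839620 * 0.22095148 - 52.4700 * 0.99551011 * 0.18835249 = 0.6564

Answer: Price = 0.6564


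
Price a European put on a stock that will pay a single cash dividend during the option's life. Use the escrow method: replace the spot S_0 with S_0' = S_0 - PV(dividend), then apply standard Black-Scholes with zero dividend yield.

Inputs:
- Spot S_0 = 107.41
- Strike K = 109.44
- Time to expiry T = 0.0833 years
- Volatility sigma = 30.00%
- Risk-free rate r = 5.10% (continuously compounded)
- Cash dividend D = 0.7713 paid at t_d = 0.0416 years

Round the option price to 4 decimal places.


PV(D) = D * exp(-r * t_d) = 0.7713 * 0.99788065 = 0.76966534
S_0' = S_0 - PV(D) = 107.4100 - 0.76966534 = 106.64033466
d1 = (ln(S_0'/K) + (r + sigma^2/2)*T) / (sigma*sqrt(T)) = -0.20693878
d2 = d1 - sigma*sqrt(T) = -0.29352400
exp(-rT) = 0.99576071
N(-d1) = 0.58197117; N(-d2) = 0.61543917
P = K * exp(-rT) * N(-d2) - S_0' * N(-d1) = 109.4400 * 0.99576071 * 0.61543917 - 106.64033466 * 0.58197117 = 5.0065

Answer: Price = 5.0065


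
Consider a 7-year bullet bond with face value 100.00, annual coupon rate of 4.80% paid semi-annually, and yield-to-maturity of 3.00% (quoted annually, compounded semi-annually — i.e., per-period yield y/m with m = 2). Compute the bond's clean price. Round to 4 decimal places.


Answer: Price = 111.2890

Derivation:
Coupon per period c = face * coupon_rate / m = 2.400000
Periods per year m = 2; per-period yield y/m = 0.015000
Number of cashflows N = 14
Cashflows (t years, CF_t, discount factor 1/(1+y/m)^(m*t), PV):
  t = 0.5000: CF_t = 2.400000, DF = 0.985222, PV = 2.364532
  t = 1.0000: CF_t = 2.400000, DF = 0.970662, PV = 2.329588
  t = 1.5000: CF_t = 2.400000, DF = 0.956317, PV = 2.295161
  t = 2.0000: CF_t = 2.400000, DF = 0.942184, PV = 2.261242
  t = 2.5000: CF_t = 2.400000, DF = 0.928260, PV = 2.227825
  t = 3.0000: CF_t = 2.400000, DF = 0.914542, PV = 2.194901
  t = 3.5000: CF_t = 2.400000, DF = 0.901027, PV = 2.162464
  t = 4.0000: CF_t = 2.400000, DF = 0.887711, PV = 2.130507
  t = 4.5000: CF_t = 2.400000, DF = 0.874592, PV = 2.099021
  t = 5.0000: CF_t = 2.400000, DF = 0.861667, PV = 2.068001
  t = 5.5000: CF_t = 2.400000, DF = 0.848933, PV = 2.037440
  t = 6.0000: CF_t = 2.400000, DF = 0.836387, PV = 2.007330
  t = 6.5000: CF_t = 2.400000, DF = 0.824027, PV = 1.977665
  t = 7.0000: CF_t = 102.400000, DF = 0.811849, PV = 83.133366
Price P = sum_t PV_t = 111.289043


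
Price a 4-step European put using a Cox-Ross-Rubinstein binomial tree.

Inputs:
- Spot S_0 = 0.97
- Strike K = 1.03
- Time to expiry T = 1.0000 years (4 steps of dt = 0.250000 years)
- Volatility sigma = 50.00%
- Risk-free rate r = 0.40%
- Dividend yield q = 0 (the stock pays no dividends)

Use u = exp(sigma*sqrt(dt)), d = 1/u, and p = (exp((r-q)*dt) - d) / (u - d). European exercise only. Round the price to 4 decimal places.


Answer: Price = V(0,0) = 0.2238

Derivation:
dt = T/N = 0.250000
u = exp(sigma*sqrt(dt)) = 1.284025; d = 1/u = 0.778801
p = (exp((r-q)*dt) - d) / (u - d) = 0.439804
Discount per step: exp(-r*dt) = 0.999000
Stock lattice S(k, i) with i counting down-moves:
  k=0: S(0,0) = 0.9700
  k=1: S(1,0) = 1.2455; S(1,1) = 0.7554
  k=2: S(2,0) = 1.5993; S(2,1) = 0.9700; S(2,2) = 0.5883
  k=3: S(3,0) = 2.0535; S(3,1) = 1.2455; S(3,2) = 0.7554; S(3,3) = 0.4582
  k=4: S(4,0) = 2.6367; S(4,1) = 1.5993; S(4,2) = 0.9700; S(4,3) = 0.5883; S(4,4) = 0.3568
Terminal payoffs V(N, i) = max(K - S_T, 0):
  V(4,0) = 0.000000; V(4,1) = 0.000000; V(4,2) = 0.060000; V(4,3) = 0.441665; V(4,4) = 0.673157
Backward induction: V(k, i) = exp(-r*dt) * [p * V(k+1, i) + (1-p) * V(k+1, i+1)].
  V(3,0) = exp(-r*dt) * [p*0.000000 + (1-p)*0.000000] = 0.000000
  V(3,1) = exp(-r*dt) * [p*0.000000 + (1-p)*0.060000] = 0.033578
  V(3,2) = exp(-r*dt) * [p*0.060000 + (1-p)*0.441665] = 0.273534
  V(3,3) = exp(-r*dt) * [p*0.441665 + (1-p)*0.673157] = 0.570775
  V(2,0) = exp(-r*dt) * [p*0.000000 + (1-p)*0.033578] = 0.018792
  V(2,1) = exp(-r*dt) * [p*0.033578 + (1-p)*0.273534] = 0.167832
  V(2,2) = exp(-r*dt) * [p*0.273534 + (1-p)*0.570775] = 0.439607
  V(1,0) = exp(-r*dt) * [p*0.018792 + (1-p)*0.167832] = 0.102181
  V(1,1) = exp(-r*dt) * [p*0.167832 + (1-p)*0.439607] = 0.319760
  V(0,0) = exp(-r*dt) * [p*0.102181 + (1-p)*0.319760] = 0.223844


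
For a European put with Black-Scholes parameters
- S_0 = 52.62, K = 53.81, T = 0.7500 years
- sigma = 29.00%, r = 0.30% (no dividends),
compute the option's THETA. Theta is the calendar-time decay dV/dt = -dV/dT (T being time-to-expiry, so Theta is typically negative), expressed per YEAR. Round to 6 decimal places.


d1 = 0.0454890379; d2 = -0.2056583292
phi(d1) = 0.3985297377; exp(-qT) = 1.0000000000; exp(-rT) = 0.9977525294
Theta = -S*exp(-qT)*phi(d1)*sigma/(2*sqrt(T)) + r*K*exp(-rT)*N(-d2) - q*S*exp(-qT)*N(-d1)
N(-d1) = 0.4818587562; N(-d2) = 0.5814710944; sqrt(T) = 0.8660254038
Term 1 = -52.6200 * 1.0000000000 * 0.3985297377 * 0.2900 / (2 * 0.8660254038) = -3.5111464772
Term 2 = 0.0030 * 53.8100 * 0.9977525294 * 0.5814710944 = 0.0936559157
Term 3 = 0 (no dividend yield, q = 0)
Theta = -3.5111464772 + (0.0936559157) + (0.0000000000) = -3.417491

Answer: Theta = -3.417491


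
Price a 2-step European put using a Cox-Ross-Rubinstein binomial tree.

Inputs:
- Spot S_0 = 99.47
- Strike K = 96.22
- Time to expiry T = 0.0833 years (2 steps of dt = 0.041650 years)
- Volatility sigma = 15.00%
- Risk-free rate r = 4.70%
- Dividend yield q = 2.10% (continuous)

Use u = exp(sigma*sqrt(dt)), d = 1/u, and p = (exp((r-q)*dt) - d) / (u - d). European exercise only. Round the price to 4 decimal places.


Answer: Price = V(0,0) = 0.6354

Derivation:
dt = T/N = 0.041650
u = exp(sigma*sqrt(dt)) = 1.031086; d = 1/u = 0.969851
p = (exp((r-q)*dt) - d) / (u - d) = 0.510042
Discount per step: exp(-r*dt) = 0.998044
Stock lattice S(k, i) with i counting down-moves:
  k=0: S(0,0) = 99.4700
  k=1: S(1,0) = 102.5621; S(1,1) = 96.4711
  k=2: S(2,0) = 105.7503; S(2,1) = 99.4700; S(2,2) = 93.5626
Terminal payoffs V(N, i) = max(K - S_T, 0):
  V(2,0) = 0.000000; V(2,1) = 0.000000; V(2,2) = 2.657366
Backward induction: V(k, i) = exp(-r*dt) * [p * V(k+1, i) + (1-p) * V(k+1, i+1)].
  V(1,0) = exp(-r*dt) * [p*0.000000 + (1-p)*0.000000] = 0.000000
  V(1,1) = exp(-r*dt) * [p*0.000000 + (1-p)*2.657366] = 1.299453
  V(0,0) = exp(-r*dt) * [p*0.000000 + (1-p)*1.299453] = 0.635433


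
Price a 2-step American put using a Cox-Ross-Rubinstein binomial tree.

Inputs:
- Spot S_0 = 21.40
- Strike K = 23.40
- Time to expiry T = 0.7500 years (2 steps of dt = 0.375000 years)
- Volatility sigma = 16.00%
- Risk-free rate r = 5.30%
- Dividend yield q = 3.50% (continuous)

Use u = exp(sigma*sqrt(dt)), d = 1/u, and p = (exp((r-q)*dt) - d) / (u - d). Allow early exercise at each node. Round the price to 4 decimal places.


Answer: Price = V(0,0) = 2.4003

Derivation:
dt = T/N = 0.375000
u = exp(sigma*sqrt(dt)) = 1.102940; d = 1/u = 0.906667
p = (exp((r-q)*dt) - d) / (u - d) = 0.510032
Discount per step: exp(-r*dt) = 0.980321
Stock lattice S(k, i) with i counting down-moves:
  k=0: S(0,0) = 21.4000
  k=1: S(1,0) = 23.6029; S(1,1) = 19.4027
  k=2: S(2,0) = 26.0326; S(2,1) = 21.4000; S(2,2) = 17.5918
Terminal payoffs V(N, i) = max(K - S_T, 0):
  V(2,0) = 0.000000; V(2,1) = 2.000000; V(2,2) = 5.808220
Backward induction: V(k, i) = exp(-r*dt) * [p * V(k+1, i) + (1-p) * V(k+1, i+1)]; then take max(V_cont, immediate exercise) for American.
  V(1,0) = exp(-r*dt) * [p*0.000000 + (1-p)*2.000000] = 0.960652; exercise = 0.000000; V(1,0) = max -> 0.960652
  V(1,1) = exp(-r*dt) * [p*2.000000 + (1-p)*5.808220] = 3.789830; exercise = 3.997317; V(1,1) = max -> 3.997317
  V(0,0) = exp(-r*dt) * [p*0.960652 + (1-p)*3.997317] = 2.400337; exercise = 2.000000; V(0,0) = max -> 2.400337


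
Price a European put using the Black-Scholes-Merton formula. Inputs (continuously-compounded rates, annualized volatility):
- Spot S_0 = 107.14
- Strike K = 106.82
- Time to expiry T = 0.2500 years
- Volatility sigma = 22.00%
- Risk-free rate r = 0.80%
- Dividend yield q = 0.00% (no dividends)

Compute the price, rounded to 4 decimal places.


d1 = (ln(S/K) + (r - q + 0.5*sigma^2) * T) / (sigma * sqrt(T)) = 0.10037469
d2 = d1 - sigma * sqrt(T) = -0.00962531
exp(-rT) = 0.99800200; exp(-qT) = 1.00000000
P = K * exp(-rT) * N(-d2) - S_0 * exp(-qT) * N(-d1)
N(-d1) = 0.46002343; N(-d2) = 0.50383989
P = 106.8200 * 0.99800200 * 0.50383989 - 107.1400 * 1.00000000 * 0.46002343 = 4.4257

Answer: Price = 4.4257


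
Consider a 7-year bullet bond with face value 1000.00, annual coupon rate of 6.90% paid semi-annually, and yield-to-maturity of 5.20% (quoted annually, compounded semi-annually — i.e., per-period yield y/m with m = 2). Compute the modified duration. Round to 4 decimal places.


Answer: Modified duration = 5.5938

Derivation:
Coupon per period c = face * coupon_rate / m = 34.500000
Periods per year m = 2; per-period yield y/m = 0.026000
Number of cashflows N = 14
Cashflows (t years, CF_t, discount factor 1/(1+y/m)^(m*t), PV):
  t = 0.5000: CF_t = 34.500000, DF = 0.974659, PV = 33.625731
  t = 1.0000: CF_t = 34.500000, DF = 0.949960, PV = 32.773617
  t = 1.5000: CF_t = 34.500000, DF = 0.925887, PV = 31.943096
  t = 2.0000: CF_t = 34.500000, DF = 0.902424, PV = 31.133622
  t = 2.5000: CF_t = 34.500000, DF = 0.879555, PV = 30.344661
  t = 3.0000: CF_t = 34.500000, DF = 0.857266, PV = 29.575693
  t = 3.5000: CF_t = 34.500000, DF = 0.835542, PV = 28.826212
  t = 4.0000: CF_t = 34.500000, DF = 0.814369, PV = 28.095723
  t = 4.5000: CF_t = 34.500000, DF = 0.793732, PV = 27.383745
  t = 5.0000: CF_t = 34.500000, DF = 0.773618, PV = 26.689810
  t = 5.5000: CF_t = 34.500000, DF = 0.754013, PV = 26.013460
  t = 6.0000: CF_t = 34.500000, DF = 0.734906, PV = 25.354250
  t = 6.5000: CF_t = 34.500000, DF = 0.716282, PV = 24.711744
  t = 7.0000: CF_t = 1034.500000, DF = 0.698131, PV = 722.216563
Price P = sum_t PV_t = 1098.687929
First compute Macaulay numerator sum_t t * PV_t:
  t * PV_t at t = 0.5000: 16.812865
  t * PV_t at t = 1.0000: 32.773617
  t * PV_t at t = 1.5000: 47.914645
  t * PV_t at t = 2.0000: 62.267245
  t * PV_t at t = 2.5000: 75.861653
  t * PV_t at t = 3.0000: 88.727079
  t * PV_t at t = 3.5000: 100.891740
  t * PV_t at t = 4.0000: 112.382891
  t * PV_t at t = 4.5000: 123.226854
  t * PV_t at t = 5.0000: 133.449052
  t * PV_t at t = 5.5000: 143.074032
  t * PV_t at t = 6.0000: 152.125499
  t * PV_t at t = 6.5000: 160.626339
  t * PV_t at t = 7.0000: 5055.515941
Macaulay duration D = 6305.649452 / 1098.687929 = 5.739254
Modified duration = D / (1 + y/m) = 5.739254 / (1 + 0.026000) = 5.593815


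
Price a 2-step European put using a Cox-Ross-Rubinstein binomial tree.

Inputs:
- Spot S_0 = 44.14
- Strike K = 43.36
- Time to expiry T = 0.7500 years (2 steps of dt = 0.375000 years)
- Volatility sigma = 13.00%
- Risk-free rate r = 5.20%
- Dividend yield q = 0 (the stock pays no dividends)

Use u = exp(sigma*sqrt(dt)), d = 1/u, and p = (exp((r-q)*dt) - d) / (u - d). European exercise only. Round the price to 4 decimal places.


Answer: Price = V(0,0) = 0.8637

Derivation:
dt = T/N = 0.375000
u = exp(sigma*sqrt(dt)) = 1.082863; d = 1/u = 0.923478
p = (exp((r-q)*dt) - d) / (u - d) = 0.603654
Discount per step: exp(-r*dt) = 0.980689
Stock lattice S(k, i) with i counting down-moves:
  k=0: S(0,0) = 44.1400
  k=1: S(1,0) = 47.7976; S(1,1) = 40.7623
  k=2: S(2,0) = 51.7582; S(2,1) = 44.1400; S(2,2) = 37.6431
Terminal payoffs V(N, i) = max(K - S_T, 0):
  V(2,0) = 0.000000; V(2,1) = 0.000000; V(2,2) = 5.716904
Backward induction: V(k, i) = exp(-r*dt) * [p * V(k+1, i) + (1-p) * V(k+1, i+1)].
  V(1,0) = exp(-r*dt) * [p*0.000000 + (1-p)*0.000000] = 0.000000
  V(1,1) = exp(-r*dt) * [p*0.000000 + (1-p)*5.716904] = 2.222114
  V(0,0) = exp(-r*dt) * [p*0.000000 + (1-p)*2.222114] = 0.863718


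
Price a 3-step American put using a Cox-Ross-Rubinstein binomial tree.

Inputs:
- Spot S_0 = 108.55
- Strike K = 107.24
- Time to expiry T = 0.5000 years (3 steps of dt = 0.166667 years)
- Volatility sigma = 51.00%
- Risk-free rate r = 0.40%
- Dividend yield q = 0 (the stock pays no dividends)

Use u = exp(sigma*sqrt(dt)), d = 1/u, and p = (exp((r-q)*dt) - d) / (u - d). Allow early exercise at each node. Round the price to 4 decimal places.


dt = T/N = 0.166667
u = exp(sigma*sqrt(dt)) = 1.231468; d = 1/u = 0.812039
p = (exp((r-q)*dt) - d) / (u - d) = 0.449726
Discount per step: exp(-r*dt) = 0.999334
Stock lattice S(k, i) with i counting down-moves:
  k=0: S(0,0) = 108.5500
  k=1: S(1,0) = 133.6758; S(1,1) = 88.1469
  k=2: S(2,0) = 164.6174; S(2,1) = 108.5500; S(2,2) = 71.5787
  k=3: S(3,0) = 202.7210; S(3,1) = 133.6758; S(3,2) = 88.1469; S(3,3) = 58.1247
Terminal payoffs V(N, i) = max(K - S_T, 0):
  V(3,0) = 0.000000; V(3,1) = 0.000000; V(3,2) = 19.093142; V(3,3) = 49.115282
Backward induction: V(k, i) = exp(-r*dt) * [p * V(k+1, i) + (1-p) * V(k+1, i+1)]; then take max(V_cont, immediate exercise) for American.
  V(2,0) = exp(-r*dt) * [p*0.000000 + (1-p)*0.000000] = 0.000000; exercise = 0.000000; V(2,0) = max -> 0.000000
  V(2,1) = exp(-r*dt) * [p*0.000000 + (1-p)*19.093142] = 10.499466; exercise = 0.000000; V(2,1) = max -> 10.499466
  V(2,2) = exp(-r*dt) * [p*19.093142 + (1-p)*49.115282] = 35.589824; exercise = 35.661293; V(2,2) = max -> 35.661293
  V(1,0) = exp(-r*dt) * [p*0.000000 + (1-p)*10.499466] = 5.773737; exercise = 0.000000; V(1,0) = max -> 5.773737
  V(1,1) = exp(-r*dt) * [p*10.499466 + (1-p)*35.661293] = 24.329151; exercise = 19.093142; V(1,1) = max -> 24.329151
  V(0,0) = exp(-r*dt) * [p*5.773737 + (1-p)*24.329151] = 15.973655; exercise = 0.000000; V(0,0) = max -> 15.973655

Answer: Price = V(0,0) = 15.9737


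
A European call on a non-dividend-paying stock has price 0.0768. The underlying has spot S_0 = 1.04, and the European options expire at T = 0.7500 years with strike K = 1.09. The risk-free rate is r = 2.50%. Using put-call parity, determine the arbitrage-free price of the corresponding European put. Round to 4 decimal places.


Put-call parity: C - P = S_0 * exp(-qT) - K * exp(-rT).
S_0 * exp(-qT) = 1.0400 * 1.00000000 = 1.04000000
K * exp(-rT) = 1.0900 * 0.98142469 = 1.06975291
P = C - S*exp(-qT) + K*exp(-rT)
P = 0.0768 - 1.04000000 + 1.06975291 = 0.1066

Answer: Put price = 0.1066


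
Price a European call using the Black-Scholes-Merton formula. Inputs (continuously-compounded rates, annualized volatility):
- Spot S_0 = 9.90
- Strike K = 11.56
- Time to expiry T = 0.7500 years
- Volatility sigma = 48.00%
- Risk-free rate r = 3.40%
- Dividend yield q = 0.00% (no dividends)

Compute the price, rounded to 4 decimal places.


Answer: Price = 1.1408

Derivation:
d1 = (ln(S/K) + (r - q + 0.5*sigma^2) * T) / (sigma * sqrt(T)) = -0.10372123
d2 = d1 - sigma * sqrt(T) = -0.51941342
exp(-rT) = 0.97482238; exp(-qT) = 1.00000000
C = S_0 * exp(-qT) * N(d1) - K * exp(-rT) * N(d2)
N(d1) = 0.45869529; N(d2) = 0.30173624
C = 9.9000 * 1.00000000 * 0.45869529 - 11.5600 * 0.97482238 * 0.30173624 = 1.1408


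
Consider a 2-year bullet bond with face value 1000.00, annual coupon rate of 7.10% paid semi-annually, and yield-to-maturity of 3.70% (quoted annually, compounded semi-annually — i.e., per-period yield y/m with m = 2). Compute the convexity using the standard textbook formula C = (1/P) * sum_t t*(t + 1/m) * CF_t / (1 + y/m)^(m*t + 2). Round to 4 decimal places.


Coupon per period c = face * coupon_rate / m = 35.500000
Periods per year m = 2; per-period yield y/m = 0.018500
Number of cashflows N = 4
Cashflows (t years, CF_t, discount factor 1/(1+y/m)^(m*t), PV):
  t = 0.5000: CF_t = 35.500000, DF = 0.981836, PV = 34.855179
  t = 1.0000: CF_t = 35.500000, DF = 0.964002, PV = 34.222071
  t = 1.5000: CF_t = 35.500000, DF = 0.946492, PV = 33.600462
  t = 2.0000: CF_t = 1035.500000, DF = 0.929300, PV = 962.289994
Price P = sum_t PV_t = 1064.967706
Convexity numerator sum_t t*(t + 1/m) * CF_t / (1+y/m)^(m*t + 2):
  t = 0.5000: term = 16.800231
  t = 1.0000: term = 49.485217
  t = 1.5000: term = 97.172738
  t = 2.0000: term = 4638.247376
Convexity = (1/P) * sum = 4801.705562 / 1064.967706 = 4.508780

Answer: Convexity = 4.5088


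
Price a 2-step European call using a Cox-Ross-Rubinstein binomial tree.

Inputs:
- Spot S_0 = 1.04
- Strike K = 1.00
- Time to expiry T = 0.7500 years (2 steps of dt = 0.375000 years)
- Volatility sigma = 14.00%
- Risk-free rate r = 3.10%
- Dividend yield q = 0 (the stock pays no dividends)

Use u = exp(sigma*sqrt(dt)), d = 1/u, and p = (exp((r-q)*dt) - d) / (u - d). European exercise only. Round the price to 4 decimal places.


dt = T/N = 0.375000
u = exp(sigma*sqrt(dt)) = 1.089514; d = 1/u = 0.917840
p = (exp((r-q)*dt) - d) / (u - d) = 0.546691
Discount per step: exp(-r*dt) = 0.988442
Stock lattice S(k, i) with i counting down-moves:
  k=0: S(0,0) = 1.0400
  k=1: S(1,0) = 1.1331; S(1,1) = 0.9546
  k=2: S(2,0) = 1.2345; S(2,1) = 1.0400; S(2,2) = 0.8761
Terminal payoffs V(N, i) = max(S_T - K, 0):
  V(2,0) = 0.234523; V(2,1) = 0.040000; V(2,2) = 0.000000
Backward induction: V(k, i) = exp(-r*dt) * [p * V(k+1, i) + (1-p) * V(k+1, i+1)].
  V(1,0) = exp(-r*dt) * [p*0.234523 + (1-p)*0.040000] = 0.144653
  V(1,1) = exp(-r*dt) * [p*0.040000 + (1-p)*0.000000] = 0.021615
  V(0,0) = exp(-r*dt) * [p*0.144653 + (1-p)*0.021615] = 0.087851

Answer: Price = V(0,0) = 0.0879


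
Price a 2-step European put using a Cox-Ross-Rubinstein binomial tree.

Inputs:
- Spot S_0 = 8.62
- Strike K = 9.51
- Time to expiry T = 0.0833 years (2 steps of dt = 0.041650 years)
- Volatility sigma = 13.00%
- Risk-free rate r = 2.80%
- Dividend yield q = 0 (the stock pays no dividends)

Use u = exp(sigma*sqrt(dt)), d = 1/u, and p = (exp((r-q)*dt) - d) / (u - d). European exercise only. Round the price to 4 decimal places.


dt = T/N = 0.041650
u = exp(sigma*sqrt(dt)) = 1.026886; d = 1/u = 0.973818
p = (exp((r-q)*dt) - d) / (u - d) = 0.515356
Discount per step: exp(-r*dt) = 0.998834
Stock lattice S(k, i) with i counting down-moves:
  k=0: S(0,0) = 8.6200
  k=1: S(1,0) = 8.8518; S(1,1) = 8.3943
  k=2: S(2,0) = 9.0897; S(2,1) = 8.6200; S(2,2) = 8.1745
Terminal payoffs V(N, i) = max(K - S_T, 0):
  V(2,0) = 0.420256; V(2,1) = 0.890000; V(2,2) = 1.335468
Backward induction: V(k, i) = exp(-r*dt) * [p * V(k+1, i) + (1-p) * V(k+1, i+1)].
  V(1,0) = exp(-r*dt) * [p*0.420256 + (1-p)*0.890000] = 0.647159
  V(1,1) = exp(-r*dt) * [p*0.890000 + (1-p)*1.335468] = 1.104605
  V(0,0) = exp(-r*dt) * [p*0.647159 + (1-p)*1.104605] = 0.867845

Answer: Price = V(0,0) = 0.8678


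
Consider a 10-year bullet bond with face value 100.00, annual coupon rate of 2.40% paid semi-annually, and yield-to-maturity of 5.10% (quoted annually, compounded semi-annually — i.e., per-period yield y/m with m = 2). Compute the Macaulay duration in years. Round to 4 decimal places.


Answer: Macaulay duration = 8.7831 years

Derivation:
Coupon per period c = face * coupon_rate / m = 1.200000
Periods per year m = 2; per-period yield y/m = 0.025500
Number of cashflows N = 20
Cashflows (t years, CF_t, discount factor 1/(1+y/m)^(m*t), PV):
  t = 0.5000: CF_t = 1.200000, DF = 0.975134, PV = 1.170161
  t = 1.0000: CF_t = 1.200000, DF = 0.950886, PV = 1.141064
  t = 1.5000: CF_t = 1.200000, DF = 0.927242, PV = 1.112690
  t = 2.0000: CF_t = 1.200000, DF = 0.904185, PV = 1.085022
  t = 2.5000: CF_t = 1.200000, DF = 0.881702, PV = 1.058042
  t = 3.0000: CF_t = 1.200000, DF = 0.859777, PV = 1.031733
  t = 3.5000: CF_t = 1.200000, DF = 0.838398, PV = 1.006078
  t = 4.0000: CF_t = 1.200000, DF = 0.817551, PV = 0.981061
  t = 4.5000: CF_t = 1.200000, DF = 0.797222, PV = 0.956666
  t = 5.0000: CF_t = 1.200000, DF = 0.777398, PV = 0.932877
  t = 5.5000: CF_t = 1.200000, DF = 0.758067, PV = 0.909681
  t = 6.0000: CF_t = 1.200000, DF = 0.739217, PV = 0.887061
  t = 6.5000: CF_t = 1.200000, DF = 0.720836, PV = 0.865003
  t = 7.0000: CF_t = 1.200000, DF = 0.702912, PV = 0.843494
  t = 7.5000: CF_t = 1.200000, DF = 0.685433, PV = 0.822520
  t = 8.0000: CF_t = 1.200000, DF = 0.668389, PV = 0.802067
  t = 8.5000: CF_t = 1.200000, DF = 0.651769, PV = 0.782123
  t = 9.0000: CF_t = 1.200000, DF = 0.635562, PV = 0.762675
  t = 9.5000: CF_t = 1.200000, DF = 0.619758, PV = 0.743710
  t = 10.0000: CF_t = 101.200000, DF = 0.604347, PV = 61.159964
Price P = sum_t PV_t = 79.053689
Macaulay numerator sum_t t * PV_t:
  t * PV_t at t = 0.5000: 0.585080
  t * PV_t at t = 1.0000: 1.141064
  t * PV_t at t = 1.5000: 1.669035
  t * PV_t at t = 2.0000: 2.170044
  t * PV_t at t = 2.5000: 2.645105
  t * PV_t at t = 3.0000: 3.095199
  t * PV_t at t = 3.5000: 3.521273
  t * PV_t at t = 4.0000: 3.924243
  t * PV_t at t = 4.5000: 4.304996
  t * PV_t at t = 5.0000: 4.664387
  t * PV_t at t = 5.5000: 5.003243
  t * PV_t at t = 6.0000: 5.322363
  t * PV_t at t = 6.5000: 5.622519
  t * PV_t at t = 7.0000: 5.904457
  t * PV_t at t = 7.5000: 6.168897
  t * PV_t at t = 8.0000: 6.416535
  t * PV_t at t = 8.5000: 6.648044
  t * PV_t at t = 9.0000: 6.864071
  t * PV_t at t = 9.5000: 7.065245
  t * PV_t at t = 10.0000: 611.599636
Macaulay duration D = (sum_t t * PV_t) / P = 694.335439 / 79.053689 = 8.783087
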